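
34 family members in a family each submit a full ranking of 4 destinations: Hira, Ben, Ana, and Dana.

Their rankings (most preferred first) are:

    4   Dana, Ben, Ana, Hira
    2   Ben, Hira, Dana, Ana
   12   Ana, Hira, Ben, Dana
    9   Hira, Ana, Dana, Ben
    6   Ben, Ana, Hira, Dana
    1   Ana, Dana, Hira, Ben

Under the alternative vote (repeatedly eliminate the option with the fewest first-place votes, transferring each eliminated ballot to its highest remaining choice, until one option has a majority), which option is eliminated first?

Dana

Round 1: Ana 13, Hira 9, Ben 8, Dana 4. Dana has the fewest and is eliminated.
Round 2: Ana 13, Ben 12, Hira 9. Hira has the fewest and is eliminated.
Round 3: Ana 22, Ben 12. Ana has a majority.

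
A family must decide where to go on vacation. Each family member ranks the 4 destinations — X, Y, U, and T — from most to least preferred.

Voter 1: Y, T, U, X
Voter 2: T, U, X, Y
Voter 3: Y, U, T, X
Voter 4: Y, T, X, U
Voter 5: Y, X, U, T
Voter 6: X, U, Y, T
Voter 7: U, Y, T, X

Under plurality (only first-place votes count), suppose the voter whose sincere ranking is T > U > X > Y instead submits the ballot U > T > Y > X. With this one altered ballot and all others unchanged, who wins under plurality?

First-place totals with the altered ballot: X 1, Y 4, U 2, T 0.
The winner is unchanged: still Y.

Y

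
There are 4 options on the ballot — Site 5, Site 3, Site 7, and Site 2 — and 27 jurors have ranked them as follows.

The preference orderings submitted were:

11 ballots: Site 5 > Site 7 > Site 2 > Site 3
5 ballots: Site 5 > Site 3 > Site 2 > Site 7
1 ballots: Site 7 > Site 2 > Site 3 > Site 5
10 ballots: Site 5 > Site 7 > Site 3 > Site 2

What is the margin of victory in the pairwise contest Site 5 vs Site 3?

Ballots ranking Site 5 above Site 3: 11+5+10 = 26.
Ballots ranking Site 3 above Site 5: 1.
Site 5 wins 26–1, a margin of 25.

25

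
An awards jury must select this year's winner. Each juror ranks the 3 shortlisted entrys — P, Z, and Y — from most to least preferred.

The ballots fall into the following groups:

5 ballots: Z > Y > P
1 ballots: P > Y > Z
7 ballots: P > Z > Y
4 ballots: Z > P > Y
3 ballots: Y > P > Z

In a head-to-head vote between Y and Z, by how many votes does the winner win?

Ballots ranking Y above Z: 1+3 = 4.
Ballots ranking Z above Y: 5+7+4 = 16.
Z wins 16–4, a margin of 12.

12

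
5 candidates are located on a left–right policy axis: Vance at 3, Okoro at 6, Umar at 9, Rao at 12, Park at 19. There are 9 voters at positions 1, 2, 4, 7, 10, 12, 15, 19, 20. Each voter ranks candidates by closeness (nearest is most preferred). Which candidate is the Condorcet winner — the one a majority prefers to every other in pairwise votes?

With single-peaked preferences on a line, the Condorcet winner is the candidate closest to the median voter.
The median voter (position 10) is closest to Umar at 9.
Check: Umar vs Park — voters closer to Umar: 6 of 9.

Umar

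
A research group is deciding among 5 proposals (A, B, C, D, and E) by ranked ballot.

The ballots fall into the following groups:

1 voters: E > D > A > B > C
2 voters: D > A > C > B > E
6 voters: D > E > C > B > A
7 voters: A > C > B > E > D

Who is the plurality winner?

First-place vote totals:
  A: 7
  B: 0
  C: 0
  D: 8
  E: 1
D has the most first-place votes.

D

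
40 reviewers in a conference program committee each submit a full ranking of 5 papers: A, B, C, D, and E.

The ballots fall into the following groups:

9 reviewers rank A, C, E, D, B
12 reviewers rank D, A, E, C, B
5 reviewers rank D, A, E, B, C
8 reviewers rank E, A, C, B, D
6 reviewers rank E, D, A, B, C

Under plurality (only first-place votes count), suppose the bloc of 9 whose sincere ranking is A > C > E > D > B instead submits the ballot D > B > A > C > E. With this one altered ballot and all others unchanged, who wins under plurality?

First-place totals with the altered ballot: A 0, B 0, C 0, D 26, E 14.
The winner is unchanged: still D.

D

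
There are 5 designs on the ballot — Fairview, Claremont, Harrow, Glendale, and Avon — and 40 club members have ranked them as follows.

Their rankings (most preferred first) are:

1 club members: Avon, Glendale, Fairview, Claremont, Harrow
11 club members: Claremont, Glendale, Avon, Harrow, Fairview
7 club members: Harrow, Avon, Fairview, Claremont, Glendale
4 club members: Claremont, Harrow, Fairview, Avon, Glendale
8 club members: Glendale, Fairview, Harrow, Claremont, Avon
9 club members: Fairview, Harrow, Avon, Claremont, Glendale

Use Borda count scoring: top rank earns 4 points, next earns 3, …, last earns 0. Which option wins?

Borda scores:
  Fairview: 2 + 11·0 + 7·2 + 4·2 + 8·3 + 9·4 = 84
  Claremont: 1 + 11·4 + 7·1 + 4·4 + 8·1 + 9·1 = 85
  Harrow: 0 + 11·1 + 7·4 + 4·3 + 8·2 + 9·3 = 94
  Glendale: 3 + 11·3 + 7·0 + 4·0 + 8·4 + 9·0 = 68
  Avon: 4 + 11·2 + 7·3 + 4·1 + 8·0 + 9·2 = 69
Harrow has the highest total.

Harrow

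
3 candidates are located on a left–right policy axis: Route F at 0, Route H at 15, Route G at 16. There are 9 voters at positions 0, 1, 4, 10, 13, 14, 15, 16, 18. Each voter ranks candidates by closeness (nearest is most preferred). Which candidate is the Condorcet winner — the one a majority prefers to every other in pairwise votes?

With single-peaked preferences on a line, the Condorcet winner is the candidate closest to the median voter.
The median voter (position 13) is closest to Route H at 15.
Check: Route H vs Route G — voters closer to Route H: 7 of 9.

Route H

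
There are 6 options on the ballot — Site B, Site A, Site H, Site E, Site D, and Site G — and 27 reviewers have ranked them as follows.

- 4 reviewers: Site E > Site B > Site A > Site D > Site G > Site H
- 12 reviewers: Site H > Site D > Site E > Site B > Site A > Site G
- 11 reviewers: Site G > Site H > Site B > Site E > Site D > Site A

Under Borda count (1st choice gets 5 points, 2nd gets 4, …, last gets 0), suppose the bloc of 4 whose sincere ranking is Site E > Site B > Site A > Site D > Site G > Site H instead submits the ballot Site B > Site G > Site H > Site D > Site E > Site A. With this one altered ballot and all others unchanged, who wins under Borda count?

Borda totals with the altered ballot: Site B 77, Site A 12, Site H 116, Site E 62, Site D 67, Site G 71.
The winner is unchanged: still Site H.

Site H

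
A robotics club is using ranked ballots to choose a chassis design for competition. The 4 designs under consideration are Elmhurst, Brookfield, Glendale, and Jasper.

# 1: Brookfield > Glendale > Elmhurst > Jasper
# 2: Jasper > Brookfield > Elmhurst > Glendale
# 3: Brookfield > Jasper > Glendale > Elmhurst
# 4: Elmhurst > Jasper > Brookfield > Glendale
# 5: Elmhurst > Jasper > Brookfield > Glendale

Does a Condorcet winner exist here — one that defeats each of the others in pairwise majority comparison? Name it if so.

No Condorcet winner

Head-to-head results (5 voters total):
Elmhurst vs Brookfield: Brookfield wins 3–2.
Elmhurst vs Glendale: Elmhurst wins 3–2.
Elmhurst vs Jasper: Elmhurst wins 3–2.
Brookfield vs Glendale: Brookfield wins 5–0.
Brookfield vs Jasper: Jasper wins 3–2.
Glendale vs Jasper: Jasper wins 4–1.
No candidate beats all others: Elmhurst beats Jasper beats Brookfield beats Elmhurst, a majority cycle.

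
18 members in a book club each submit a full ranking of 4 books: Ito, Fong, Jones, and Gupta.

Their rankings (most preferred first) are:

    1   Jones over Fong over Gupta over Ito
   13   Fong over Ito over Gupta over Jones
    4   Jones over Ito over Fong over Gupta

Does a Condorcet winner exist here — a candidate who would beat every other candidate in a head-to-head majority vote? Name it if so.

Head-to-head results (18 voters total):
Ito vs Fong: Fong wins 14–4.
Ito vs Jones: Ito wins 13–5.
Ito vs Gupta: Ito wins 17–1.
Fong vs Jones: Fong wins 13–5.
Fong vs Gupta: Fong wins 18–0.
Jones vs Gupta: Gupta wins 13–5.
Fong beats each rival — Ito (14–4), Jones (13–5), Gupta (18–0) — so Fong is the Condorcet winner.

Fong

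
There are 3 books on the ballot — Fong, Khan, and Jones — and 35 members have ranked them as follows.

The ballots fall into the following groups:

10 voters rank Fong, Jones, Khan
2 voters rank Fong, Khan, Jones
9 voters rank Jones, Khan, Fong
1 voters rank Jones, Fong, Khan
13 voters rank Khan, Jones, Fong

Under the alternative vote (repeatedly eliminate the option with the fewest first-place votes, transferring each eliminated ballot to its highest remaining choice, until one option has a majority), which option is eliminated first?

Jones

Round 1: Khan 13, Fong 12, Jones 10. Jones has the fewest and is eliminated.
Round 2: Khan 22, Fong 13. Khan has a majority.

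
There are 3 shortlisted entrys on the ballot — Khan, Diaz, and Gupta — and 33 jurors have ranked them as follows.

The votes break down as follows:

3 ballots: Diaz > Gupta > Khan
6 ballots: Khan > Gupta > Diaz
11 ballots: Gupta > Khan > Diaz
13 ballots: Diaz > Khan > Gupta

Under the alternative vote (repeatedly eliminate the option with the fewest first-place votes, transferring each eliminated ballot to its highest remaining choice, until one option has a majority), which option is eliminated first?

Khan

Round 1: Diaz 16, Gupta 11, Khan 6. Khan has the fewest and is eliminated.
Round 2: Gupta 17, Diaz 16. Gupta has a majority.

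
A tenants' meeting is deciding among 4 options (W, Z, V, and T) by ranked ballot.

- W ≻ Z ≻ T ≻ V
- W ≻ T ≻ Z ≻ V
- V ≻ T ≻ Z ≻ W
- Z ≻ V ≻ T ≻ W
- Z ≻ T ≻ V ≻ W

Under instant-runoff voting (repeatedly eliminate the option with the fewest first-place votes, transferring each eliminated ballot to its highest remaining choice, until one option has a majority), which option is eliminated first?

Round 1: W 2, Z 2, V 1, T 0. T has the fewest and is eliminated.
Round 2: W 2, Z 2, V 1. V has the fewest and is eliminated.
Round 3: Z 3, W 2. Z has a majority.

T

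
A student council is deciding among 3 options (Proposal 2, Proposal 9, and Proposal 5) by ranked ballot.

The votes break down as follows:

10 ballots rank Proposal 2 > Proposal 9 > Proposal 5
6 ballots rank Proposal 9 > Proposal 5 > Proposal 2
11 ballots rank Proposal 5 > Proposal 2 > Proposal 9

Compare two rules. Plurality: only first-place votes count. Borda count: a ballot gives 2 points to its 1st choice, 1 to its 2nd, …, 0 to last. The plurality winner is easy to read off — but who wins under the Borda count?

Plurality first-place counts: Proposal 2 10, Proposal 9 6, Proposal 5 11 → Proposal 5.
Borda totals: Proposal 2 31, Proposal 9 22, Proposal 5 28 → Proposal 2.

Proposal 2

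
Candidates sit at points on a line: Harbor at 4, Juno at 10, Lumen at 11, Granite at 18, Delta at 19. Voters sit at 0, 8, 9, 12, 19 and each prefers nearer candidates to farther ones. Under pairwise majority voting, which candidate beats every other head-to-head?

With single-peaked preferences on a line, the Condorcet winner is the candidate closest to the median voter.
The median voter (position 9) is closest to Juno at 10.
Check: Juno vs Granite — voters closer to Juno: 4 of 5.

Juno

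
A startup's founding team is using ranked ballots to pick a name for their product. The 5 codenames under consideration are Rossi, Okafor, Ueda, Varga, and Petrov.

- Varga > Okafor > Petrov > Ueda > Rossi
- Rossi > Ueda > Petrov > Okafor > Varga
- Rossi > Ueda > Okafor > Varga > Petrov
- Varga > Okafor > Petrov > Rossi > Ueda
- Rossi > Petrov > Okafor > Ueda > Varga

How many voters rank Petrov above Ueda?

Ballots ranking Petrov above Ueda: 3.
Ballots ranking Ueda above Petrov: 2.
So 3 of 5 voters prefer Petrov to Ueda.

3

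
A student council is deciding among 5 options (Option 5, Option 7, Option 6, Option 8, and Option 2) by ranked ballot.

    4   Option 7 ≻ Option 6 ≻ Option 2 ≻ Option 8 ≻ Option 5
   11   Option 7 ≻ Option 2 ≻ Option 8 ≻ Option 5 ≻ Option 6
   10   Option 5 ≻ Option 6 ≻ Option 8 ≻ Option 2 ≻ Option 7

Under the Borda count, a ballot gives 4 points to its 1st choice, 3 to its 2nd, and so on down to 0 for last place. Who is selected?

Option 7

Borda scores:
  Option 5: 4·0 + 11·1 + 10·4 = 51
  Option 7: 4·4 + 11·4 + 10·0 = 60
  Option 6: 4·3 + 11·0 + 10·3 = 42
  Option 8: 4·1 + 11·2 + 10·2 = 46
  Option 2: 4·2 + 11·3 + 10·1 = 51
Option 7 has the highest total.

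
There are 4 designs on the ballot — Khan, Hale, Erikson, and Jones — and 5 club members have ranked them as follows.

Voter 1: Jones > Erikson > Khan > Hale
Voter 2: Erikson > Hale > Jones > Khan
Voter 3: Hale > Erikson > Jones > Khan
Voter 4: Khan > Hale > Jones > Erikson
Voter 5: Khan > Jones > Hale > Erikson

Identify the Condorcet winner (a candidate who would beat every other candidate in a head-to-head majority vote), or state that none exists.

There is no Condorcet winner

Head-to-head results (5 voters total):
Khan vs Hale: Khan wins 3–2.
Khan vs Erikson: Erikson wins 3–2.
Khan vs Jones: Jones wins 3–2.
Hale vs Erikson: Hale wins 3–2.
Hale vs Jones: Hale wins 3–2.
Erikson vs Jones: Jones wins 3–2.
No candidate beats all others: Khan beats Hale beats Erikson beats Khan, a majority cycle.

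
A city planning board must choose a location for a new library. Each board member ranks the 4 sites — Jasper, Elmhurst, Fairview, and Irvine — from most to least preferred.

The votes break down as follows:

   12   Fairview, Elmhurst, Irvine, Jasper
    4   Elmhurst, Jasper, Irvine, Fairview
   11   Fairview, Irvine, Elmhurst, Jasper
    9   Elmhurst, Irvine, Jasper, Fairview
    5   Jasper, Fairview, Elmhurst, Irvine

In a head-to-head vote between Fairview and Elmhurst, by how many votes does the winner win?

Ballots ranking Fairview above Elmhurst: 12+11+5 = 28.
Ballots ranking Elmhurst above Fairview: 4+9 = 13.
Fairview wins 28–13, a margin of 15.

15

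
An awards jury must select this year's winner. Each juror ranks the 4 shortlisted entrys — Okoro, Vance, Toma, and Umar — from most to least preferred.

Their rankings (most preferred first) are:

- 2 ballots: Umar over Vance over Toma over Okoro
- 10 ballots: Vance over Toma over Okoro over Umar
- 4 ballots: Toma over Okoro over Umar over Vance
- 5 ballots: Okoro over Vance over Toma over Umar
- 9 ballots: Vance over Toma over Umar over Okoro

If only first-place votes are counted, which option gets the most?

Vance

First-place vote totals:
  Okoro: 5
  Vance: 19
  Toma: 4
  Umar: 2
Vance has the most first-place votes.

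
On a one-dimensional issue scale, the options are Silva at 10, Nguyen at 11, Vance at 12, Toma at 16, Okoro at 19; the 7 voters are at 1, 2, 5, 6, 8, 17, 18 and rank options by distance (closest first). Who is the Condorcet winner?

Silva

With single-peaked preferences on a line, the Condorcet winner is the candidate closest to the median voter.
The median voter (position 6) is closest to Silva at 10.
Check: Silva vs Vance — voters closer to Silva: 5 of 7.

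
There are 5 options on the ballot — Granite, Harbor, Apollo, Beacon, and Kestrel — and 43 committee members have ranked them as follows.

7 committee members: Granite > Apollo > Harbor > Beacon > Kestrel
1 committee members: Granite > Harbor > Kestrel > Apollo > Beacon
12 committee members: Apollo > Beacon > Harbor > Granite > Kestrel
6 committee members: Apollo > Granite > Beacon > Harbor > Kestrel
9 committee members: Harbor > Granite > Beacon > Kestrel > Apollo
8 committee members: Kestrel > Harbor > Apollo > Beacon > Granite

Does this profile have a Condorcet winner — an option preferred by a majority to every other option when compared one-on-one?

Yes

Head-to-head results (43 voters total):
Granite vs Harbor: Harbor wins 29–14.
Granite vs Apollo: Apollo wins 26–17.
Granite vs Beacon: Granite wins 23–20.
Granite vs Kestrel: Granite wins 35–8.
Harbor vs Apollo: Apollo wins 25–18.
Harbor vs Beacon: Harbor wins 25–18.
Harbor vs Kestrel: Harbor wins 35–8.
Apollo vs Beacon: Apollo wins 34–9.
Apollo vs Kestrel: Apollo wins 25–18.
Beacon vs Kestrel: Beacon wins 34–9.
Apollo beats each rival — Granite (26–17), Harbor (25–18), Beacon (34–9), Kestrel (25–18) — so Apollo is the Condorcet winner.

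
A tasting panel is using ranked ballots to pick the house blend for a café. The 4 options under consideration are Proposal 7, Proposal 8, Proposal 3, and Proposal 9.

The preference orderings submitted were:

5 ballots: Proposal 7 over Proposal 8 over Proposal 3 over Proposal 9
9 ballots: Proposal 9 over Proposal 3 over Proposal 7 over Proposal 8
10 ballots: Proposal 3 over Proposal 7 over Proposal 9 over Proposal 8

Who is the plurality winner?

First-place vote totals:
  Proposal 7: 5
  Proposal 8: 0
  Proposal 3: 10
  Proposal 9: 9
Proposal 3 has the most first-place votes.

Proposal 3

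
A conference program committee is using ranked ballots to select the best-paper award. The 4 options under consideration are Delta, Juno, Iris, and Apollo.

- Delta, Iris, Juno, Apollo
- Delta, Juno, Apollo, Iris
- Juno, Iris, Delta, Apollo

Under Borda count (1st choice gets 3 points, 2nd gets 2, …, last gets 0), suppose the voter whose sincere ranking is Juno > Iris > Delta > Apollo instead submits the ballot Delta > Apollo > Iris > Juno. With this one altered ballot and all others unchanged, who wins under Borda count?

Borda totals with the altered ballot: Delta 9, Juno 3, Iris 3, Apollo 3.
The winner is unchanged: still Delta.

Delta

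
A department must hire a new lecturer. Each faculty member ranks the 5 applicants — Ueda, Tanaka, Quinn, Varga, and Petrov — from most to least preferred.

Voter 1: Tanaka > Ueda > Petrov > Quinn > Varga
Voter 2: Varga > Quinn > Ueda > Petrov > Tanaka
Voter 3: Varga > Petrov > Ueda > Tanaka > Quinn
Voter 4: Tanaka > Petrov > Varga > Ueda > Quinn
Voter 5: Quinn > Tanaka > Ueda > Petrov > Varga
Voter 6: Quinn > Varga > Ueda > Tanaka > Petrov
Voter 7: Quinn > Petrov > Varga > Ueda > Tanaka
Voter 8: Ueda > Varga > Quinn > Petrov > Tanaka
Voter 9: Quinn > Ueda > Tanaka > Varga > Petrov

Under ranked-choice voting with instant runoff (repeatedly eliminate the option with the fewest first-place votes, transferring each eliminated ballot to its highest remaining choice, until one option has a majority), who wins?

Round 1: Quinn 4, Tanaka 2, Varga 2, Ueda 1, Petrov 0. Petrov has the fewest and is eliminated.
Round 2: Quinn 4, Tanaka 2, Varga 2, Ueda 1. Ueda has the fewest and is eliminated.
Round 3: Quinn 4, Varga 3, Tanaka 2. Tanaka has the fewest and is eliminated.
Round 4: Quinn 5, Varga 4. Quinn has a majority.

Quinn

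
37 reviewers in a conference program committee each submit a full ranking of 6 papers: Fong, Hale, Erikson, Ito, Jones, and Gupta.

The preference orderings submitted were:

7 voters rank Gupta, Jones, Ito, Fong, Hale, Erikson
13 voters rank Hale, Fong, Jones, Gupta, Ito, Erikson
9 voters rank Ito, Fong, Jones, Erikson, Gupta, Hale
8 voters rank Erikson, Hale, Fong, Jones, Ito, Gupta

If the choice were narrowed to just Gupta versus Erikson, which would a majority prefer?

Ballots ranking Gupta above Erikson: 7+13 = 20.
Ballots ranking Erikson above Gupta: 9+8 = 17.
Gupta wins the head-to-head, 20–17.

Gupta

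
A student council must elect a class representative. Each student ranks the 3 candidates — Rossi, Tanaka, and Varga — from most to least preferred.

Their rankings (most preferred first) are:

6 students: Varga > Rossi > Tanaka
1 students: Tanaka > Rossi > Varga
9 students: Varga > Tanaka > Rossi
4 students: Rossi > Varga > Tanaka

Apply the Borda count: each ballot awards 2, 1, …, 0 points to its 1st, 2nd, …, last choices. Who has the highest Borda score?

Borda scores:
  Rossi: 6·1 + 1 + 9·0 + 4·2 = 15
  Tanaka: 6·0 + 2 + 9·1 + 4·0 = 11
  Varga: 6·2 + 0 + 9·2 + 4·1 = 34
Varga has the highest total.

Varga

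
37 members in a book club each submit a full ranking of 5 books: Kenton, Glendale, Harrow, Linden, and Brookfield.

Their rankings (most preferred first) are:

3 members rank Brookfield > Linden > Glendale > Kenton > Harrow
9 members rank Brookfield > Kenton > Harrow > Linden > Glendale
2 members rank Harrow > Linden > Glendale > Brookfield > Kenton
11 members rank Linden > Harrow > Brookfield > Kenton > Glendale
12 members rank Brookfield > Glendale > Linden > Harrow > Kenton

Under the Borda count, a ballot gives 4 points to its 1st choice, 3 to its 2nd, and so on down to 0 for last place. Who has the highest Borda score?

Borda scores:
  Kenton: 3·1 + 9·3 + 2·0 + 11·1 + 12·0 = 41
  Glendale: 3·2 + 9·0 + 2·2 + 11·0 + 12·3 = 46
  Harrow: 3·0 + 9·2 + 2·4 + 11·3 + 12·1 = 71
  Linden: 3·3 + 9·1 + 2·3 + 11·4 + 12·2 = 92
  Brookfield: 3·4 + 9·4 + 2·1 + 11·2 + 12·4 = 120
Brookfield has the highest total.

Brookfield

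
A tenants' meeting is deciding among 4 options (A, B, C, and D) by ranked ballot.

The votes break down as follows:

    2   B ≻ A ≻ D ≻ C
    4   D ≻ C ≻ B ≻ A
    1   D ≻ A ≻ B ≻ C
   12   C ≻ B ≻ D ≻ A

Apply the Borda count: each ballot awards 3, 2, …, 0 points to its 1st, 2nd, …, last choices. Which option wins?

Borda scores:
  A: 2·2 + 4·0 + 2 + 12·0 = 6
  B: 2·3 + 4·1 + 1 + 12·2 = 35
  C: 2·0 + 4·2 + 0 + 12·3 = 44
  D: 2·1 + 4·3 + 3 + 12·1 = 29
C has the highest total.

C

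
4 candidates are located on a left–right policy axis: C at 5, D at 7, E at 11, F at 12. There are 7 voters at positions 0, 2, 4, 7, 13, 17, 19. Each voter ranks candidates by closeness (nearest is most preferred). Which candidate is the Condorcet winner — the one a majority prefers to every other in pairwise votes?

D

With single-peaked preferences on a line, the Condorcet winner is the candidate closest to the median voter.
The median voter (position 7) is closest to D at 7.
Check: D vs F — voters closer to D: 4 of 7.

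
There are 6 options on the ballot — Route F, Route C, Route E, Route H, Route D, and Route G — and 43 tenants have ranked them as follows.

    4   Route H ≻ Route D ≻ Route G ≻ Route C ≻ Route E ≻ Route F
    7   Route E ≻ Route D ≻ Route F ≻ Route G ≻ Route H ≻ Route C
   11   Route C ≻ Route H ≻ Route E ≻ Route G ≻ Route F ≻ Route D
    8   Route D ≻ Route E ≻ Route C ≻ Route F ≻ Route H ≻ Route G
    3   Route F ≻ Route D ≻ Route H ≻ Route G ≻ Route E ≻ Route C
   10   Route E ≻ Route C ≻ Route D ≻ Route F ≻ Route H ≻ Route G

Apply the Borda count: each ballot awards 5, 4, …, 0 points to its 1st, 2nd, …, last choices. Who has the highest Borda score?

Route E

Borda scores:
  Route F: 4·0 + 7·3 + 11·1 + 8·2 + 3·5 + 10·2 = 83
  Route C: 4·2 + 7·0 + 11·5 + 8·3 + 3·0 + 10·4 = 127
  Route E: 4·1 + 7·5 + 11·3 + 8·4 + 3·1 + 10·5 = 157
  Route H: 4·5 + 7·1 + 11·4 + 8·1 + 3·3 + 10·1 = 98
  Route D: 4·4 + 7·4 + 11·0 + 8·5 + 3·4 + 10·3 = 126
  Route G: 4·3 + 7·2 + 11·2 + 8·0 + 3·2 + 10·0 = 54
Route E has the highest total.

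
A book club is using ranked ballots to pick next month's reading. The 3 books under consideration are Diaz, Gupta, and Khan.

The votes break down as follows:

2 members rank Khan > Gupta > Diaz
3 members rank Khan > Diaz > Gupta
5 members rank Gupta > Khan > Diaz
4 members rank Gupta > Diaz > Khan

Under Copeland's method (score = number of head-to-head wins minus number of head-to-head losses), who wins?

Pairwise results:
  Diaz vs Gupta: Gupta wins 11–3.
  Diaz vs Khan: Khan wins 10–4.
  Gupta vs Khan: Gupta wins 9–5.
Copeland scores (wins − losses):
  Diaz: 0 − 2 = -2
  Gupta: 2 − 0 = 2
  Khan: 1 − 1 = 0
Gupta has the best Copeland score.

Gupta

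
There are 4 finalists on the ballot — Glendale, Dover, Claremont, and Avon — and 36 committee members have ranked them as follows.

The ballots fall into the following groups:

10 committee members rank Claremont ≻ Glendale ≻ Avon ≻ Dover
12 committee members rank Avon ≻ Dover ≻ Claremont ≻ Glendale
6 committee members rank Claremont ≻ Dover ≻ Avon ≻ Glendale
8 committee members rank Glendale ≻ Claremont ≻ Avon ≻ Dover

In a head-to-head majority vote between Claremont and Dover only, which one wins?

Ballots ranking Claremont above Dover: 10+6+8 = 24.
Ballots ranking Dover above Claremont: 12.
Claremont wins the head-to-head, 24–12.

Claremont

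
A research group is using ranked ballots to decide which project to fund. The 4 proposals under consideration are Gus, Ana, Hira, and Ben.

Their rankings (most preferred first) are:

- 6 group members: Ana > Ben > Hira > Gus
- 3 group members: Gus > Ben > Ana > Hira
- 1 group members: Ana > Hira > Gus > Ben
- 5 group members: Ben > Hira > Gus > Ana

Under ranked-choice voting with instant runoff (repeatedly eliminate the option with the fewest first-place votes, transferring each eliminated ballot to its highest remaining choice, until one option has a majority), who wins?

Round 1: Ana 7, Ben 5, Gus 3, Hira 0. Hira has the fewest and is eliminated.
Round 2: Ana 7, Ben 5, Gus 3. Gus has the fewest and is eliminated.
Round 3: Ben 8, Ana 7. Ben has a majority.

Ben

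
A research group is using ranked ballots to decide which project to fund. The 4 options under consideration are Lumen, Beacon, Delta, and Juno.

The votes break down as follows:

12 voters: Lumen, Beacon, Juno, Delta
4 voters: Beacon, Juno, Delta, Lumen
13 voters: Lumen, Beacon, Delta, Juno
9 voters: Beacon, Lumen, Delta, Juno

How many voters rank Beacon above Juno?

38

Ballots ranking Beacon above Juno: 12+4+13+9 = 38.
Ballots ranking Juno above Beacon: 0.
So 38 of 38 voters prefer Beacon to Juno.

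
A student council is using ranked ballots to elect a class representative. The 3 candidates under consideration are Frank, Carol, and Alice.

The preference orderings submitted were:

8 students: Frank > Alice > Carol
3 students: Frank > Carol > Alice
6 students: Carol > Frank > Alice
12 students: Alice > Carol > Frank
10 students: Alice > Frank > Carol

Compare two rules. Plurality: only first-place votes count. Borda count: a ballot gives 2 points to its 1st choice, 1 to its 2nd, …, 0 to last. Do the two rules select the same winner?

Plurality first-place counts: Frank 11, Carol 6, Alice 22 → Alice.
Borda totals: Frank 38, Carol 27, Alice 52 → Alice.
The two rules agree on Alice.

Yes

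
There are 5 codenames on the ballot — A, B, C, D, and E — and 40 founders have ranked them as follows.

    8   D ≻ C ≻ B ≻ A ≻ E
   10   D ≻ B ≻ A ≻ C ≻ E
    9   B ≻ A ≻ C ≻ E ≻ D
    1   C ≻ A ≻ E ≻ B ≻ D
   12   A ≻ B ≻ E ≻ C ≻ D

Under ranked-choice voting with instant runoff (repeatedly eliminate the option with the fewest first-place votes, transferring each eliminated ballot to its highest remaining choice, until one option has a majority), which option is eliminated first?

E

Round 1: D 18, A 12, B 9, C 1, E 0. E has the fewest and is eliminated.
Round 2: D 18, A 12, B 9, C 1. C has the fewest and is eliminated.
Round 3: D 18, A 13, B 9. B has the fewest and is eliminated.
Round 4: A 22, D 18. A has a majority.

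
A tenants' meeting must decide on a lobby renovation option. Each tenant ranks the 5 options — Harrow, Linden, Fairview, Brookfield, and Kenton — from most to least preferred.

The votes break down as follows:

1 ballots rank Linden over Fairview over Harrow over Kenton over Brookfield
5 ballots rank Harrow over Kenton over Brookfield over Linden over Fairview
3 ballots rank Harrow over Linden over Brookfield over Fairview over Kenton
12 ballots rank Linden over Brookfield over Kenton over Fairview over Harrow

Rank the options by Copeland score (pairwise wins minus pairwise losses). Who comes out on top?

Pairwise results:
  Harrow vs Linden: Linden wins 13–8.
  Harrow vs Fairview: Fairview wins 13–8.
  Harrow vs Brookfield: Brookfield wins 12–9.
  Harrow vs Kenton: Kenton wins 12–9.
  Linden vs Fairview: Linden wins 21–0.
  Linden vs Brookfield: Linden wins 16–5.
  Linden vs Kenton: Linden wins 16–5.
  Fairview vs Brookfield: Brookfield wins 20–1.
  Fairview vs Kenton: Kenton wins 17–4.
  Brookfield vs Kenton: Brookfield wins 15–6.
Copeland scores (wins − losses):
  Harrow: 0 − 4 = -4
  Linden: 4 − 0 = 4
  Fairview: 1 − 3 = -2
  Brookfield: 3 − 1 = 2
  Kenton: 2 − 2 = 0
Linden has the best Copeland score.

Linden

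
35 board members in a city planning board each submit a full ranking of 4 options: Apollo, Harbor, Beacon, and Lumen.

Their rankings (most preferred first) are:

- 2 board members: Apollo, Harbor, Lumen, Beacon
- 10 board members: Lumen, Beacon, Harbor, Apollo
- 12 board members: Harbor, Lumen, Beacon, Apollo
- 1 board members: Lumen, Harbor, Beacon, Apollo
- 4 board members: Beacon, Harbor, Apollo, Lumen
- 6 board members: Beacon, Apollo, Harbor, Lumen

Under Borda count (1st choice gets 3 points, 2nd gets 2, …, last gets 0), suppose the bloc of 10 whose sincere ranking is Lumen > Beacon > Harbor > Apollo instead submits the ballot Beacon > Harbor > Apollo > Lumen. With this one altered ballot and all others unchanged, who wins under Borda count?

Borda totals with the altered ballot: Apollo 32, Harbor 76, Beacon 73, Lumen 29.
The winner is unchanged: still Harbor.

Harbor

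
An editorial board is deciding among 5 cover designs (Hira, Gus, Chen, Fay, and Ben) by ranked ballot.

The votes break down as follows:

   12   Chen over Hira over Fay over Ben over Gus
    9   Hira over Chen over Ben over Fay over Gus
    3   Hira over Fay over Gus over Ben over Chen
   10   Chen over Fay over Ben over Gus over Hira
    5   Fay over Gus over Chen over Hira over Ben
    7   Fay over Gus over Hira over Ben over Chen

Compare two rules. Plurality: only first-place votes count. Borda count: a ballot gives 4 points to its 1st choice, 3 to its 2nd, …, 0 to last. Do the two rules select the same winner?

Plurality first-place counts: Hira 12, Gus 0, Chen 22, Fay 12, Ben 0 → Chen.
Borda totals: Hira 103, Gus 52, Chen 125, Fay 120, Ben 60 → Chen.
The two rules agree on Chen.

Yes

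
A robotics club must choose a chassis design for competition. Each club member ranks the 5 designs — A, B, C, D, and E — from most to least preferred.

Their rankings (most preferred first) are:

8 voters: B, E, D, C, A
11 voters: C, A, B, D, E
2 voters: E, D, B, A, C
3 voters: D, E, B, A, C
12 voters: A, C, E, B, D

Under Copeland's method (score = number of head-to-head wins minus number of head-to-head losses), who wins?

Pairwise results:
  A vs B: A wins 23–13.
  A vs C: C wins 19–17.
  A vs D: A wins 23–13.
  A vs E: A wins 23–13.
  B vs C: C wins 23–13.
  B vs D: B wins 31–5.
  B vs E: B wins 19–17.
  C vs D: C wins 23–13.
  C vs E: C wins 23–13.
  D vs E: E wins 22–14.
Copeland scores (wins − losses):
  A: 3 − 1 = 2
  B: 2 − 2 = 0
  C: 4 − 0 = 4
  D: 0 − 4 = -4
  E: 1 − 3 = -2
C has the best Copeland score.

C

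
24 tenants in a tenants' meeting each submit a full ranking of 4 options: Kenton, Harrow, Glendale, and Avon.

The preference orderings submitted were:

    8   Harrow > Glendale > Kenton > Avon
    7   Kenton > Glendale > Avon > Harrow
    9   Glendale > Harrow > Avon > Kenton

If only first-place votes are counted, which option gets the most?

Glendale

First-place vote totals:
  Kenton: 7
  Harrow: 8
  Glendale: 9
  Avon: 0
Glendale has the most first-place votes.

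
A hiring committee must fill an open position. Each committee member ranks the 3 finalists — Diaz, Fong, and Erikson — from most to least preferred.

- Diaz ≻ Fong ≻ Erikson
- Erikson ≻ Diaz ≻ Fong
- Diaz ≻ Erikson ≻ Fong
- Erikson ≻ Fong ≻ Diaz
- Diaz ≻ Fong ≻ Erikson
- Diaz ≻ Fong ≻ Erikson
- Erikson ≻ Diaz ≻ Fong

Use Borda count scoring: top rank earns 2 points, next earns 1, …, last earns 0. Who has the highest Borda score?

Diaz

Borda scores:
  Diaz: 2 + 1 + 2 + 0 + 2 + 2 + 1 = 10
  Fong: 1 + 0 + 0 + 1 + 1 + 1 + 0 = 4
  Erikson: 0 + 2 + 1 + 2 + 0 + 0 + 2 = 7
Diaz has the highest total.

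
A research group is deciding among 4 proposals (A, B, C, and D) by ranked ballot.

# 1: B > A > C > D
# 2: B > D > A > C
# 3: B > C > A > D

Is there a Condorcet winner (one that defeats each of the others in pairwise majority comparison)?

Head-to-head results (3 voters total):
A vs B: B wins 3–0.
A vs C: A wins 2–1.
A vs D: A wins 2–1.
B vs C: B wins 3–0.
B vs D: B wins 3–0.
C vs D: C wins 2–1.
B beats each rival — A (3–0), C (3–0), D (3–0) — so B is the Condorcet winner.

Yes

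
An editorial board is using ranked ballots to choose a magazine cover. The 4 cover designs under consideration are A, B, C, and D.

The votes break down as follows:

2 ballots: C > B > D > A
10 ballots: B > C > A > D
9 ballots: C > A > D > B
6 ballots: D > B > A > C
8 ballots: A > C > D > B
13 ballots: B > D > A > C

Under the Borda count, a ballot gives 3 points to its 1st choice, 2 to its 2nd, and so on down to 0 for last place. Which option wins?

B

Borda scores:
  A: 2·0 + 10·1 + 9·2 + 6·1 + 8·3 + 13·1 = 71
  B: 2·2 + 10·3 + 9·0 + 6·2 + 8·0 + 13·3 = 85
  C: 2·3 + 10·2 + 9·3 + 6·0 + 8·2 + 13·0 = 69
  D: 2·1 + 10·0 + 9·1 + 6·3 + 8·1 + 13·2 = 63
B has the highest total.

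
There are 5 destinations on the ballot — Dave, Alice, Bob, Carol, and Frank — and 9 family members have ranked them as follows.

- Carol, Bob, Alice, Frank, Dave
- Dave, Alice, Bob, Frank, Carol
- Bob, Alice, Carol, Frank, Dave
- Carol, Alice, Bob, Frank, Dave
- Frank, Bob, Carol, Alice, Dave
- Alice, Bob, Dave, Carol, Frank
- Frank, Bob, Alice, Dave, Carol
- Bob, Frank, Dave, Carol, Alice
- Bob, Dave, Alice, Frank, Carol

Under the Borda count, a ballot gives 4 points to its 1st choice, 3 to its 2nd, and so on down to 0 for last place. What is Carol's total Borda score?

Borda scores:
  Dave: 0 + 4 + 0 + 0 + 0 + 2 + 1 + 2 + 3 = 12
  Alice: 2 + 3 + 3 + 3 + 1 + 4 + 2 + 0 + 2 = 20
  Bob: 3 + 2 + 4 + 2 + 3 + 3 + 3 + 4 + 4 = 28
  Carol: 4 + 0 + 2 + 4 + 2 + 1 + 0 + 1 + 0 = 14
  Frank: 1 + 1 + 1 + 1 + 4 + 0 + 4 + 3 + 1 = 16

14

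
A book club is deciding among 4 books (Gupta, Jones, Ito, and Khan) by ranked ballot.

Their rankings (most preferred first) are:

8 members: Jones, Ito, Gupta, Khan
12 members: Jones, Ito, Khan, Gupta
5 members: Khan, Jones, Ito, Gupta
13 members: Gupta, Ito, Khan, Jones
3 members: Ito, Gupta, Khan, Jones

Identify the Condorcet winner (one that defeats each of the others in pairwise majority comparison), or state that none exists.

None — there is no Condorcet winner

Head-to-head results (41 voters total):
Gupta vs Jones: Jones wins 25–16.
Gupta vs Ito: Ito wins 28–13.
Gupta vs Khan: Gupta wins 24–17.
Jones vs Ito: Jones wins 25–16.
Jones vs Khan: Khan wins 21–20.
Ito vs Khan: Ito wins 36–5.
No candidate beats all others: Gupta beats Khan beats Jones beats Gupta, a majority cycle.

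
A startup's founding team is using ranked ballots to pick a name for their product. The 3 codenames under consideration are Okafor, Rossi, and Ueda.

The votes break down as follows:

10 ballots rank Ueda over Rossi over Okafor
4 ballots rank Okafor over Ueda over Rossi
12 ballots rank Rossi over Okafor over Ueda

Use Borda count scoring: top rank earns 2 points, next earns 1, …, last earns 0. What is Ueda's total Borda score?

24

Borda scores:
  Okafor: 10·0 + 4·2 + 12·1 = 20
  Rossi: 10·1 + 4·0 + 12·2 = 34
  Ueda: 10·2 + 4·1 + 12·0 = 24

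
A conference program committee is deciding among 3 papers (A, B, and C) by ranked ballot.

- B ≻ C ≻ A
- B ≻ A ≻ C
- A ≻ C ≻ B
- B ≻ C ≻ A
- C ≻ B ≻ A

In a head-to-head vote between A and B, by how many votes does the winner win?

3

Ballots ranking A above B: 1.
Ballots ranking B above A: 4.
B wins 4–1, a margin of 3.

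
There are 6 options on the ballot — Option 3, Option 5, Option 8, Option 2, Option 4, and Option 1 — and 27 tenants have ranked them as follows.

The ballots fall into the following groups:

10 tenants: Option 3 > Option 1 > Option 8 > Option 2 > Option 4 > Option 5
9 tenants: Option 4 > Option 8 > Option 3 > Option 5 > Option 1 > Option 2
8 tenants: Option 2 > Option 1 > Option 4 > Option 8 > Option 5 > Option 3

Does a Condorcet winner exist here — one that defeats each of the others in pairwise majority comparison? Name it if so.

None — there is no Condorcet winner

Head-to-head results (27 voters total):
Option 3 vs Option 5: Option 3 wins 19–8.
Option 3 vs Option 8: Option 8 wins 17–10.
Option 3 vs Option 2: Option 3 wins 19–8.
Option 3 vs Option 4: Option 4 wins 17–10.
Option 3 vs Option 1: Option 3 wins 19–8.
Option 5 vs Option 8: Option 8 wins 27–0.
Option 5 vs Option 2: Option 2 wins 18–9.
Option 5 vs Option 4: Option 4 wins 27–0.
Option 5 vs Option 1: Option 1 wins 18–9.
Option 8 vs Option 2: Option 8 wins 19–8.
Option 8 vs Option 4: Option 4 wins 17–10.
Option 8 vs Option 1: Option 1 wins 18–9.
Option 2 vs Option 4: Option 2 wins 18–9.
Option 2 vs Option 1: Option 1 wins 19–8.
Option 4 vs Option 1: Option 1 wins 18–9.
No candidate beats all others: Option 3 beats Option 1 beats Option 8 beats Option 3, a majority cycle.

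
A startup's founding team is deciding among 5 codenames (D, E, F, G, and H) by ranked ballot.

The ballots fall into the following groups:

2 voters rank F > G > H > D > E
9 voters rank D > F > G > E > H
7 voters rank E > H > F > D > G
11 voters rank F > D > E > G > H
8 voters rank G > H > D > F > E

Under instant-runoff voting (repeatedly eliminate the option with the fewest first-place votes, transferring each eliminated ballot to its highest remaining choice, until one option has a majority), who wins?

F

Round 1: F 13, D 9, G 8, E 7, H 0. H has the fewest and is eliminated.
Round 2: F 13, D 9, G 8, E 7. E has the fewest and is eliminated.
Round 3: F 20, D 9, G 8. F has a majority.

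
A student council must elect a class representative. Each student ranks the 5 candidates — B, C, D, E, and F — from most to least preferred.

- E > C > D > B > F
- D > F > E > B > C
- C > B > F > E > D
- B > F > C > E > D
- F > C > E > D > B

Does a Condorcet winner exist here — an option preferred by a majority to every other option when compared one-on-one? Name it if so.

No Condorcet winner

Head-to-head results (5 voters total):
B vs C: C wins 3–2.
B vs D: D wins 3–2.
B vs E: E wins 3–2.
B vs F: B wins 3–2.
C vs D: C wins 4–1.
C vs E: C wins 3–2.
C vs F: F wins 3–2.
D vs E: E wins 4–1.
D vs F: F wins 3–2.
E vs F: F wins 4–1.
No candidate beats all others: B beats F beats C beats B, a majority cycle.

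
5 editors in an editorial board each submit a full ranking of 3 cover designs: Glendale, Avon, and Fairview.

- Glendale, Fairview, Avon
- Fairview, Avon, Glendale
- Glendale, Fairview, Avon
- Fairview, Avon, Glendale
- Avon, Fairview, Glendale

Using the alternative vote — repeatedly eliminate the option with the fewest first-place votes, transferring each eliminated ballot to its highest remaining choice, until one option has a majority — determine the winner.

Round 1: Glendale 2, Fairview 2, Avon 1. Avon has the fewest and is eliminated.
Round 2: Fairview 3, Glendale 2. Fairview has a majority.

Fairview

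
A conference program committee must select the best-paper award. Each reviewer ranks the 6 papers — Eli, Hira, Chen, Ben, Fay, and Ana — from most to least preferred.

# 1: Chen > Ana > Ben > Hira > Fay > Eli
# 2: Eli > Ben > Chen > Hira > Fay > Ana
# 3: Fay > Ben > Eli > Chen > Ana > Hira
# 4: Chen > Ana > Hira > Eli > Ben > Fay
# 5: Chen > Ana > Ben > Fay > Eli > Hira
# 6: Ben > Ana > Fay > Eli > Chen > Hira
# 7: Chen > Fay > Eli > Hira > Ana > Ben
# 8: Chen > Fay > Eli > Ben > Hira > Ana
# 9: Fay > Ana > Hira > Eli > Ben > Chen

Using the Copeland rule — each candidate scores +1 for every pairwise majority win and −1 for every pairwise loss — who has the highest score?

Chen

Pairwise results:
  Eli vs Hira: Eli wins 6–3.
  Eli vs Chen: Chen wins 5–4.
  Eli vs Ben: Eli wins 5–4.
  Eli vs Fay: Fay wins 7–2.
  Eli vs Ana: Ana wins 5–4.
  Hira vs Chen: Chen wins 8–1.
  Hira vs Ben: Ben wins 6–3.
  Hira vs Fay: Fay wins 6–3.
  Hira vs Ana: Ana wins 6–3.
  Chen vs Ben: Chen wins 5–4.
  Chen vs Fay: Chen wins 6–3.
  Chen vs Ana: Chen wins 7–2.
  Ben vs Fay: Ben wins 5–4.
  Ben vs Ana: Ana wins 5–4.
  Fay vs Ana: Fay wins 5–4.
Copeland scores (wins − losses):
  Eli: 2 − 3 = -1
  Hira: 0 − 5 = -5
  Chen: 5 − 0 = 5
  Ben: 2 − 3 = -1
  Fay: 3 − 2 = 1
  Ana: 3 − 2 = 1
Chen has the best Copeland score.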